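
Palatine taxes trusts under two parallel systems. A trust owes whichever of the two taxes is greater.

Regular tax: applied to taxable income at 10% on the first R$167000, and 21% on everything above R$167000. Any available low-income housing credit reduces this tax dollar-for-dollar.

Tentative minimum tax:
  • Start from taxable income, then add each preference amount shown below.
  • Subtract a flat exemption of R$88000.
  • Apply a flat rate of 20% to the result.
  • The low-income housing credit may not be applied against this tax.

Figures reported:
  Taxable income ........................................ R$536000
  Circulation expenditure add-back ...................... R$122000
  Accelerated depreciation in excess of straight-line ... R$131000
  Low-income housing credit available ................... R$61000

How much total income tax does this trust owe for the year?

R$140200

Tentative minimum tax:
  Adjusted income: R$536000 + R$122000 + R$131000 = R$789000
  Less exemption R$88000 → base R$701000
  R$701000 × 20% = R$140200

Regular tax:
  R$167000 × 10% = R$16700
  R$369000 × 21% = R$77490
  → R$94190
  Less low-income housing credit R$61000 → R$33190

R$140200 > R$33190, so the tentative minimum tax is the binding amount.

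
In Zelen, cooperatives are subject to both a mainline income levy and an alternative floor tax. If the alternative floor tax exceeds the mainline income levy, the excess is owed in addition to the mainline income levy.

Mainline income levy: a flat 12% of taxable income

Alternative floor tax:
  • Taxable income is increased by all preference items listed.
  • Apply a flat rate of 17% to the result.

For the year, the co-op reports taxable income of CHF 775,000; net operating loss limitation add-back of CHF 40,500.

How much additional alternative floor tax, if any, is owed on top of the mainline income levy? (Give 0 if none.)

Alternative floor tax:
  Adjusted income: CHF 775,000 + CHF 40,500 = CHF 815,500
  CHF 815,500 × 17% = CHF 138,635

Mainline income levy:
  CHF 775,000 × 12% = CHF 93,000

Excess of alternative floor tax over mainline income levy: CHF 138,635 − CHF 93,000 = CHF 45,635.

CHF 45,635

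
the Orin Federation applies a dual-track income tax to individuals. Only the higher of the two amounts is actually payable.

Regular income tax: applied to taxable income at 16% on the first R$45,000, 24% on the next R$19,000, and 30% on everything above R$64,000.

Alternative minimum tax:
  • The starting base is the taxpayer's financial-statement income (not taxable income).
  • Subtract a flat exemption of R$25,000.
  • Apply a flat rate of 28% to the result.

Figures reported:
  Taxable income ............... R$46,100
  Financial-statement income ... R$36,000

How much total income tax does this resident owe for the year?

R$7,464

Regular income tax:
  R$45,000 × 16% = R$7,200
  R$1,100 × 24% = R$264
  → R$7,464

Alternative minimum tax:
  Base (financial-statement income): R$36,000
  Less exemption R$25,000 → base R$11,000
  R$11,000 × 28% = R$3,080

R$7,464 > R$3,080, so the regular income tax governs.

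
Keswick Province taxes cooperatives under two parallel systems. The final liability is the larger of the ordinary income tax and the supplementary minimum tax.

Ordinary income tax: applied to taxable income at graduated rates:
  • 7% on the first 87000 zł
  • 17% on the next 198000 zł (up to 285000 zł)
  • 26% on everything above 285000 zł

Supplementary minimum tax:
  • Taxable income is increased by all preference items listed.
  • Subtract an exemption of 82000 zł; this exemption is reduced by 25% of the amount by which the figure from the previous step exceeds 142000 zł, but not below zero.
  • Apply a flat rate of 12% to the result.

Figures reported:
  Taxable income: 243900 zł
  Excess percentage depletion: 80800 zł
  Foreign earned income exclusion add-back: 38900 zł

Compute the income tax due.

40440 zł

Ordinary income tax:
  87000 zł × 7% = 6090 zł
  156900 zł × 17% = 26673 zł
  → 32763 zł

Supplementary minimum tax:
  Adjusted income: 243900 zł + 80800 zł + 38900 zł = 363600 zł
  Exemption: 82000 zł − 25% × (363600 zł − 142000 zł) = 82000 zł − 55400 zł = 26600 zł
  Base: 363600 zł − 26600 zł = 337000 zł
  337000 zł × 12% = 40440 zł

40440 zł > 32763 zł, so the supplementary minimum tax is the binding amount.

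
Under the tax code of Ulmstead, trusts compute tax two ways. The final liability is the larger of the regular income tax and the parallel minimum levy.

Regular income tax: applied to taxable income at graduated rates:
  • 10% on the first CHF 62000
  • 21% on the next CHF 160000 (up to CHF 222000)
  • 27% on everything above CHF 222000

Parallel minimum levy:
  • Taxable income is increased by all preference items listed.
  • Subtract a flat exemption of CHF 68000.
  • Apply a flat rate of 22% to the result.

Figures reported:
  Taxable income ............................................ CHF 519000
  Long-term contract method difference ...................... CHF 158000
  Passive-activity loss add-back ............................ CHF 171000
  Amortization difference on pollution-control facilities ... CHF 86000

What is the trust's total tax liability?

CHF 190520

Parallel minimum levy:
  Adjusted income: CHF 519000 + CHF 158000 + CHF 171000 + CHF 86000 = CHF 934000
  Less exemption CHF 68000 → base CHF 866000
  CHF 866000 × 22% = CHF 190520

Regular income tax:
  CHF 62000 × 10% = CHF 6200
  CHF 160000 × 21% = CHF 33600
  CHF 297000 × 27% = CHF 80190
  → CHF 119990

CHF 190520 > CHF 119990, so the parallel minimum levy is the binding amount.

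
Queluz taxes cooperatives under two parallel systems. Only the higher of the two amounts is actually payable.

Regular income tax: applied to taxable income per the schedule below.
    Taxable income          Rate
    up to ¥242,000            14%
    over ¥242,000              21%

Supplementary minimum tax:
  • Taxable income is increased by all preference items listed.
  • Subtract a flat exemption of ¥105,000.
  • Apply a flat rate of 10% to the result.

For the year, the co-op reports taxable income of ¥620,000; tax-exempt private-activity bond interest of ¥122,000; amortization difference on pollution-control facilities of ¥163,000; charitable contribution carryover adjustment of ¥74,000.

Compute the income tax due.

¥113,260

Regular income tax:
  ¥242,000 × 14% = ¥33,880
  ¥378,000 × 21% = ¥79,380
  → ¥113,260

Supplementary minimum tax:
  Adjusted income: ¥620,000 + ¥122,000 + ¥163,000 + ¥74,000 = ¥979,000
  Less exemption ¥105,000 → base ¥874,000
  ¥874,000 × 10% = ¥87,400

¥113,260 > ¥87,400, so the regular income tax governs.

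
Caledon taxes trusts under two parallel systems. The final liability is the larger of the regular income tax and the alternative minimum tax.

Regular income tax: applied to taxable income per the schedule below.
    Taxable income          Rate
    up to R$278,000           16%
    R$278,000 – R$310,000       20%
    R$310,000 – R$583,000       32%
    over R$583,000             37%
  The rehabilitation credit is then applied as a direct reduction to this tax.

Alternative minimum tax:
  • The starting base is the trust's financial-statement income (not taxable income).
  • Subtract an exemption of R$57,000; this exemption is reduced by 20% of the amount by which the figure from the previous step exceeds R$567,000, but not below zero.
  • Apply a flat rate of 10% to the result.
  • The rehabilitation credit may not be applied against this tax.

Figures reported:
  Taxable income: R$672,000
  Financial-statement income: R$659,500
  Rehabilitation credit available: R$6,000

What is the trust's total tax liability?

Regular income tax:
  R$278,000 × 16% = R$44,480
  R$32,000 × 20% = R$6,400
  R$273,000 × 32% = R$87,360
  R$89,000 × 37% = R$32,930
  → R$171,170
  Less rehabilitation credit R$6,000 → R$165,170

Alternative minimum tax:
  Base (financial-statement income): R$659,500
  Exemption: R$57,000 − 20% × (R$659,500 − R$567,000) = R$57,000 − R$18,500 = R$38,500
  Base: R$659,500 − R$38,500 = R$621,000
  R$621,000 × 10% = R$62,100

R$165,170 > R$62,100, so the regular income tax governs.

R$165,170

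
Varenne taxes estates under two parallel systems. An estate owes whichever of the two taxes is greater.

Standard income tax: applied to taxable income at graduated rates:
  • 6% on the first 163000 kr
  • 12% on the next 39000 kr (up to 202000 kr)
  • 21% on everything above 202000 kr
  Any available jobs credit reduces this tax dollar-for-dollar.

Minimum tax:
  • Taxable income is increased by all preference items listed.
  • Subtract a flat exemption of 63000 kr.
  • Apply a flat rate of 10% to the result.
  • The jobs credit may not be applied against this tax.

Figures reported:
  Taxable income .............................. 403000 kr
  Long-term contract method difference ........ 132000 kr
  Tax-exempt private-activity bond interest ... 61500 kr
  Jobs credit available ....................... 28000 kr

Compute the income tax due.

Standard income tax:
  163000 kr × 6% = 9780 kr
  39000 kr × 12% = 4680 kr
  201000 kr × 21% = 42210 kr
  → 56670 kr
  Less jobs credit 28000 kr → 28670 kr

Minimum tax:
  Adjusted income: 403000 kr + 132000 kr + 61500 kr = 596500 kr
  Less exemption 63000 kr → base 533500 kr
  533500 kr × 10% = 53350 kr

53350 kr > 28670 kr, so the minimum tax is the binding amount.

53350 kr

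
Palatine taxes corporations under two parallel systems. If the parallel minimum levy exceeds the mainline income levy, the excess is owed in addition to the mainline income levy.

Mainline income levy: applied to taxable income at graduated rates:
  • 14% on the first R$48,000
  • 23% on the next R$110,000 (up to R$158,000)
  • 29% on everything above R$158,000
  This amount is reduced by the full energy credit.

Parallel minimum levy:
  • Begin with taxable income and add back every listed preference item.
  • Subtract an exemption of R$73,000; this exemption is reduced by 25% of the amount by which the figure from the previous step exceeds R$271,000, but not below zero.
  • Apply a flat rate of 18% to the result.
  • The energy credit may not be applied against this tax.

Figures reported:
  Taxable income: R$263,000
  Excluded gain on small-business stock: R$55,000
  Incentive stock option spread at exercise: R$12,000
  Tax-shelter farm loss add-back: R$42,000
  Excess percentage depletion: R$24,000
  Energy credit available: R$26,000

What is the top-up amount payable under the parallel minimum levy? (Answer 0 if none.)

R$27,295

Parallel minimum levy:
  Adjusted income: R$263,000 + R$55,000 + R$12,000 + R$42,000 + R$24,000 = R$396,000
  Exemption: R$73,000 − 25% × (R$396,000 − R$271,000) = R$73,000 − R$31,250 = R$41,750
  Base: R$396,000 − R$41,750 = R$354,250
  R$354,250 × 18% = R$63,765

Mainline income levy:
  R$48,000 × 14% = R$6,720
  R$110,000 × 23% = R$25,300
  R$105,000 × 29% = R$30,450
  → R$62,470
  Less energy credit R$26,000 → R$36,470

Excess of parallel minimum levy over mainline income levy: R$63,765 − R$36,470 = R$27,295.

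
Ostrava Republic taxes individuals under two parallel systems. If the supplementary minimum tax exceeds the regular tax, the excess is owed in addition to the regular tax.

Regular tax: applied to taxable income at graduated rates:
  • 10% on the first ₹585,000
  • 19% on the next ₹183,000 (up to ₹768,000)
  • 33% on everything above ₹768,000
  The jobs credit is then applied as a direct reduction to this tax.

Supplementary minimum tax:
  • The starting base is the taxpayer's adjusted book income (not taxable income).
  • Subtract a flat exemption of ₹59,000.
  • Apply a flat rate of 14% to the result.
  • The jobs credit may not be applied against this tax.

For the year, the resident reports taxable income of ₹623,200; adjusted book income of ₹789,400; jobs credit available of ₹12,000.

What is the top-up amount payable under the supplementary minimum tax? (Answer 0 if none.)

Regular tax:
  ₹585,000 × 10% = ₹58,500
  ₹38,200 × 19% = ₹7,258
  → ₹65,758
  Less jobs credit ₹12,000 → ₹53,758

Supplementary minimum tax:
  Base (adjusted book income): ₹789,400
  Less exemption ₹59,000 → base ₹730,400
  ₹730,400 × 14% = ₹102,256

Excess of supplementary minimum tax over regular tax: ₹102,256 − ₹53,758 = ₹48,498.

₹48,498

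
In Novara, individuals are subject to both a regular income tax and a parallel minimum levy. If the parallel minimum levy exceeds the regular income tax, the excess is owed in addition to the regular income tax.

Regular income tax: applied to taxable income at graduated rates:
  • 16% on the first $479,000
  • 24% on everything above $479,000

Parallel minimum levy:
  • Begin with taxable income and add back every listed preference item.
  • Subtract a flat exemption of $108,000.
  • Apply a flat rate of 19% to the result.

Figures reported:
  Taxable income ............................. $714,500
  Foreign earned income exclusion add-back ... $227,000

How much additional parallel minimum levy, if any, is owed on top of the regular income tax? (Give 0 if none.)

Parallel minimum levy:
  Adjusted income: $714,500 + $227,000 = $941,500
  Less exemption $108,000 → base $833,500
  $833,500 × 19% = $158,365

Regular income tax:
  $479,000 × 16% = $76,640
  $235,500 × 24% = $56,520
  → $133,160

Excess of parallel minimum levy over regular income tax: $158,365 − $133,160 = $25,205.

$25,205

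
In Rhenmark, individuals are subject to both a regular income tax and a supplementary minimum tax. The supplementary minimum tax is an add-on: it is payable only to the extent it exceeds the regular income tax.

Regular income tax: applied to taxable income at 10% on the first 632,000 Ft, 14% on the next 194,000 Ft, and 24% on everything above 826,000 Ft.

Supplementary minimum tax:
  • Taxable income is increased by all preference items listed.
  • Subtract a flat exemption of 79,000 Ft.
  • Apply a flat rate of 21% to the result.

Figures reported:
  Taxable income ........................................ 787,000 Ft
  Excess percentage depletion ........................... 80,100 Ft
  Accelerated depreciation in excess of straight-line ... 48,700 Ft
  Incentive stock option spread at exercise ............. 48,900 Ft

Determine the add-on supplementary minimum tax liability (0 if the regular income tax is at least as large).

101,097 Ft

Regular income tax:
  632,000 Ft × 10% = 63,200 Ft
  155,000 Ft × 14% = 21,700 Ft
  → 84,900 Ft

Supplementary minimum tax:
  Adjusted income: 787,000 Ft + 80,100 Ft + 48,700 Ft + 48,900 Ft = 964,700 Ft
  Less exemption 79,000 Ft → base 885,700 Ft
  885,700 Ft × 21% = 185,997 Ft

Excess of supplementary minimum tax over regular income tax: 185,997 Ft − 84,900 Ft = 101,097 Ft.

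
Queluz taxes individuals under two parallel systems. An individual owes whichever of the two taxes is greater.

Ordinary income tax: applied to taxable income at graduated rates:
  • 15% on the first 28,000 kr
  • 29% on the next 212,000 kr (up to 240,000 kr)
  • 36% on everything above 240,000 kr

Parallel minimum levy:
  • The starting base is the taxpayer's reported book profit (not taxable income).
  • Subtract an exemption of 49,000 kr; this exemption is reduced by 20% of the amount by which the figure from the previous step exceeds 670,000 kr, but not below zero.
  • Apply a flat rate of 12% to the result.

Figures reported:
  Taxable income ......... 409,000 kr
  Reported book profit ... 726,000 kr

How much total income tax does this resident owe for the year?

126,520 kr

Ordinary income tax:
  28,000 kr × 15% = 4,200 kr
  212,000 kr × 29% = 61,480 kr
  169,000 kr × 36% = 60,840 kr
  → 126,520 kr

Parallel minimum levy:
  Base (reported book profit): 726,000 kr
  Exemption: 49,000 kr − 20% × (726,000 kr − 670,000 kr) = 49,000 kr − 11,200 kr = 37,800 kr
  Base: 726,000 kr − 37,800 kr = 688,200 kr
  688,200 kr × 12% = 82,584 kr

126,520 kr > 82,584 kr, so the ordinary income tax governs.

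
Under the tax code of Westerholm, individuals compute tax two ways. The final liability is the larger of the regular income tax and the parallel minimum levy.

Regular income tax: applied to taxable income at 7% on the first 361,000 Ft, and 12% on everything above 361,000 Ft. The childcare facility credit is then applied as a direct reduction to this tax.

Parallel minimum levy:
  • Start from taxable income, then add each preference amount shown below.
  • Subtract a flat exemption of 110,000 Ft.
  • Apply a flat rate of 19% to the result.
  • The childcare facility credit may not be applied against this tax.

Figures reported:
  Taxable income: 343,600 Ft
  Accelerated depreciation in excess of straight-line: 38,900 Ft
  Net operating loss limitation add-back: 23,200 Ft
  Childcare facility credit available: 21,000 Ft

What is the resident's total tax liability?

56,183 Ft

Regular income tax:
  343,600 Ft × 7% = 24,052 Ft
  Less childcare facility credit 21,000 Ft → 3,052 Ft

Parallel minimum levy:
  Adjusted income: 343,600 Ft + 38,900 Ft + 23,200 Ft = 405,700 Ft
  Less exemption 110,000 Ft → base 295,700 Ft
  295,700 Ft × 19% = 56,183 Ft

56,183 Ft > 3,052 Ft, so the parallel minimum levy is the binding amount.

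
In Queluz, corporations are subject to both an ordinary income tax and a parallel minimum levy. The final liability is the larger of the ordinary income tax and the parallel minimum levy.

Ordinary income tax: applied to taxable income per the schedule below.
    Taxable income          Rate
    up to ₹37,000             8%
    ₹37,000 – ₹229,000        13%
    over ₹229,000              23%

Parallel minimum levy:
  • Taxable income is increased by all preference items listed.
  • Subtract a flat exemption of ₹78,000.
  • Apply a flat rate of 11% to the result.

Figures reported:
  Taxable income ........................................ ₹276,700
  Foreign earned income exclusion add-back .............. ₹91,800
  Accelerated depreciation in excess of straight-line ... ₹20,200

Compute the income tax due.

Ordinary income tax:
  ₹37,000 × 8% = ₹2,960
  ₹192,000 × 13% = ₹24,960
  ₹47,700 × 23% = ₹10,971
  → ₹38,891

Parallel minimum levy:
  Adjusted income: ₹276,700 + ₹91,800 + ₹20,200 = ₹388,700
  Less exemption ₹78,000 → base ₹310,700
  ₹310,700 × 11% = ₹34,177

₹38,891 > ₹34,177, so the ordinary income tax governs.

₹38,891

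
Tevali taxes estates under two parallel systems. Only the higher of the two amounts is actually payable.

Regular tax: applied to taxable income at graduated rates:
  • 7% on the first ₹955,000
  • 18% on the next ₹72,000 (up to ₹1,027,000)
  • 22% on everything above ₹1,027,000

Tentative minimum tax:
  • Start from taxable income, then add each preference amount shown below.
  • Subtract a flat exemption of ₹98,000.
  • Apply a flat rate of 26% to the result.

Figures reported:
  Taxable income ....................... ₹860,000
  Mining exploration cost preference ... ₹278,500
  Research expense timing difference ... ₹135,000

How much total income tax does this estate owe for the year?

Regular tax:
  ₹860,000 × 7% = ₹60,200

Tentative minimum tax:
  Adjusted income: ₹860,000 + ₹278,500 + ₹135,000 = ₹1,273,500
  Less exemption ₹98,000 → base ₹1,175,500
  ₹1,175,500 × 26% = ₹305,630

₹305,630 > ₹60,200, so the tentative minimum tax is the binding amount.

₹305,630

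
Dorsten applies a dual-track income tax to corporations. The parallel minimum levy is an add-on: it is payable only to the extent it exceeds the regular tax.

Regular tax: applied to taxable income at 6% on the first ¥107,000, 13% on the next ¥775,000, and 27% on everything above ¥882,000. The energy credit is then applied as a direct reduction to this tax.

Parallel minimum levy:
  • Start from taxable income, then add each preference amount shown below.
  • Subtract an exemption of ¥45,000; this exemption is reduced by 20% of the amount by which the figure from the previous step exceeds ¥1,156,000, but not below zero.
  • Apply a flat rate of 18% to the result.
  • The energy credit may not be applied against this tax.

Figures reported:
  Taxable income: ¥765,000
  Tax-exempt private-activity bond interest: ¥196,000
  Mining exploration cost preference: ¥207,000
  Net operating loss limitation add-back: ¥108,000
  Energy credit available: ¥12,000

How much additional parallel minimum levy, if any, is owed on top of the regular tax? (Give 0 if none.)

Parallel minimum levy:
  Adjusted income: ¥765,000 + ¥196,000 + ¥207,000 + ¥108,000 = ¥1,276,000
  Exemption: ¥45,000 − 20% × (¥1,276,000 − ¥1,156,000) = ¥45,000 − ¥24,000 = ¥21,000
  Base: ¥1,276,000 − ¥21,000 = ¥1,255,000
  ¥1,255,000 × 18% = ¥225,900

Regular tax:
  ¥107,000 × 6% = ¥6,420
  ¥658,000 × 13% = ¥85,540
  → ¥91,960
  Less energy credit ¥12,000 → ¥79,960

Excess of parallel minimum levy over regular tax: ¥225,900 − ¥79,960 = ¥145,940.

¥145,940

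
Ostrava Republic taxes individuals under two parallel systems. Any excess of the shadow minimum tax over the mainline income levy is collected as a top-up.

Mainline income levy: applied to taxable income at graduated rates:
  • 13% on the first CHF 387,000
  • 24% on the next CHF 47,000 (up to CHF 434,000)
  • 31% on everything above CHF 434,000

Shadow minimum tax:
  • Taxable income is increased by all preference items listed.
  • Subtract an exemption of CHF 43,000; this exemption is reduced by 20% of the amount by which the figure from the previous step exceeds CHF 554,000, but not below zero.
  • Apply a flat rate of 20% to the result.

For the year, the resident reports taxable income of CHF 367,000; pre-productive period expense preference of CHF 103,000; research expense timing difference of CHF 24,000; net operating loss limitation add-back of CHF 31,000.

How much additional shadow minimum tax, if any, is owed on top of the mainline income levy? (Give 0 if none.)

CHF 48,690

Mainline income levy:
  CHF 367,000 × 13% = CHF 47,710

Shadow minimum tax:
  Adjusted income: CHF 367,000 + CHF 103,000 + CHF 24,000 + CHF 31,000 = CHF 525,000
  Exemption: CHF 525,000 ≤ CHF 554,000, so full CHF 43,000 applies
  Base: CHF 525,000 − CHF 43,000 = CHF 482,000
  CHF 482,000 × 20% = CHF 96,400

Excess of shadow minimum tax over mainline income levy: CHF 96,400 − CHF 47,710 = CHF 48,690.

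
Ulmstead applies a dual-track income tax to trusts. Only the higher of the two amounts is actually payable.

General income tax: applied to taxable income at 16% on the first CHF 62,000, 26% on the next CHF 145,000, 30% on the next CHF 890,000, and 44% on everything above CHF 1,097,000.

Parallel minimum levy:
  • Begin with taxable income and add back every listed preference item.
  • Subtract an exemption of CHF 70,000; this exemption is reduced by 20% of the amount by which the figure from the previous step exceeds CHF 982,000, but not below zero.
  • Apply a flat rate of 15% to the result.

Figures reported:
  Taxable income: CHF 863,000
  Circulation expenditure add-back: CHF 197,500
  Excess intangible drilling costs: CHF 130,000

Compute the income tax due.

CHF 244,420

Parallel minimum levy:
  Adjusted income: CHF 863,000 + CHF 197,500 + CHF 130,000 = CHF 1,190,500
  Exemption: CHF 70,000 − 20% × (CHF 1,190,500 − CHF 982,000) = CHF 70,000 − CHF 41,700 = CHF 28,300
  Base: CHF 1,190,500 − CHF 28,300 = CHF 1,162,200
  CHF 1,162,200 × 15% = CHF 174,330

General income tax:
  CHF 62,000 × 16% = CHF 9,920
  CHF 145,000 × 26% = CHF 37,700
  CHF 656,000 × 30% = CHF 196,800
  → CHF 244,420

CHF 244,420 > CHF 174,330, so the general income tax governs.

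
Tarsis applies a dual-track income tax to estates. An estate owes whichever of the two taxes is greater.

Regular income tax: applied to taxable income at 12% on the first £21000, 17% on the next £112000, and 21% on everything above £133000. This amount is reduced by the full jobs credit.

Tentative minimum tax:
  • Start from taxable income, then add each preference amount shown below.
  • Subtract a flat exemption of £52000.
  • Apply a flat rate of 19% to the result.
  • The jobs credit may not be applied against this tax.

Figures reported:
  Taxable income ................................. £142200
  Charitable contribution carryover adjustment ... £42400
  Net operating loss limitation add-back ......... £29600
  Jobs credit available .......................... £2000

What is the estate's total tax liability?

£30818

Regular income tax:
  £21000 × 12% = £2520
  £112000 × 17% = £19040
  £9200 × 21% = £1932
  → £23492
  Less jobs credit £2000 → £21492

Tentative minimum tax:
  Adjusted income: £142200 + £42400 + £29600 = £214200
  Less exemption £52000 → base £162200
  £162200 × 19% = £30818

£30818 > £21492, so the tentative minimum tax is the binding amount.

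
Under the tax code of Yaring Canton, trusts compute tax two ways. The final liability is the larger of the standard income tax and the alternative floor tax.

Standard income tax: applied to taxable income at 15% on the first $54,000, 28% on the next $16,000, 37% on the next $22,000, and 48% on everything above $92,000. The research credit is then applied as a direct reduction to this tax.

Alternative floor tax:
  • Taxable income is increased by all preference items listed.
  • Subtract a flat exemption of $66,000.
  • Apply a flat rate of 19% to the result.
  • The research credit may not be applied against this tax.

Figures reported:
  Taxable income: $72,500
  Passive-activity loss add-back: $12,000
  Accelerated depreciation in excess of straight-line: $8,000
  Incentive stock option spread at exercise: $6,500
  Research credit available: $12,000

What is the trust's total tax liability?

$6,270

Standard income tax:
  $54,000 × 15% = $8,100
  $16,000 × 28% = $4,480
  $2,500 × 37% = $925
  → $13,505
  Less research credit $12,000 → $1,505

Alternative floor tax:
  Adjusted income: $72,500 + $12,000 + $8,000 + $6,500 = $99,000
  Less exemption $66,000 → base $33,000
  $33,000 × 19% = $6,270

$6,270 > $1,505, so the alternative floor tax is the binding amount.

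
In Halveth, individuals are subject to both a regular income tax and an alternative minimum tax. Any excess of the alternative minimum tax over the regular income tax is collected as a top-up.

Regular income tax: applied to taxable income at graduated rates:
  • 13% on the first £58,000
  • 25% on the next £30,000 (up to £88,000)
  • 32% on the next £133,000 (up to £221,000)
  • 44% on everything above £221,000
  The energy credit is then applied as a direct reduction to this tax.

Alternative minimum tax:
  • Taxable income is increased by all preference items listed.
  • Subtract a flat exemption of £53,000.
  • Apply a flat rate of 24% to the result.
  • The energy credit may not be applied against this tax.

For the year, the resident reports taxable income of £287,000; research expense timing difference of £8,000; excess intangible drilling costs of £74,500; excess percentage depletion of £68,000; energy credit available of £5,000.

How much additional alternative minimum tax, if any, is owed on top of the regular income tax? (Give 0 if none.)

£10,640

Regular income tax:
  £58,000 × 13% = £7,540
  £30,000 × 25% = £7,500
  £133,000 × 32% = £42,560
  £66,000 × 44% = £29,040
  → £86,640
  Less energy credit £5,000 → £81,640

Alternative minimum tax:
  Adjusted income: £287,000 + £8,000 + £74,500 + £68,000 = £437,500
  Less exemption £53,000 → base £384,500
  £384,500 × 24% = £92,280

Excess of alternative minimum tax over regular income tax: £92,280 − £81,640 = £10,640.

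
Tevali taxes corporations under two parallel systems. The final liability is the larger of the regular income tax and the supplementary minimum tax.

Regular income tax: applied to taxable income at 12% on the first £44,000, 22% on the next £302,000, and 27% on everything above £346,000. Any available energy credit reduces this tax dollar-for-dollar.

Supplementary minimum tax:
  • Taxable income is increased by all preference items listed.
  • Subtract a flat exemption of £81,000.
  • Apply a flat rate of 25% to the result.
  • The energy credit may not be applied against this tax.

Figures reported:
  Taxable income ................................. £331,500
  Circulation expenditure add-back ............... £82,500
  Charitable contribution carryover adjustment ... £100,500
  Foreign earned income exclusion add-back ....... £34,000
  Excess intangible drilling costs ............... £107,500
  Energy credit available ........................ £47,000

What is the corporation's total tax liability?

Regular income tax:
  £44,000 × 12% = £5,280
  £287,500 × 22% = £63,250
  → £68,530
  Less energy credit £47,000 → £21,530

Supplementary minimum tax:
  Adjusted income: £331,500 + £82,500 + £100,500 + £34,000 + £107,500 = £656,000
  Less exemption £81,000 → base £575,000
  £575,000 × 25% = £143,750

£143,750 > £21,530, so the supplementary minimum tax is the binding amount.

£143,750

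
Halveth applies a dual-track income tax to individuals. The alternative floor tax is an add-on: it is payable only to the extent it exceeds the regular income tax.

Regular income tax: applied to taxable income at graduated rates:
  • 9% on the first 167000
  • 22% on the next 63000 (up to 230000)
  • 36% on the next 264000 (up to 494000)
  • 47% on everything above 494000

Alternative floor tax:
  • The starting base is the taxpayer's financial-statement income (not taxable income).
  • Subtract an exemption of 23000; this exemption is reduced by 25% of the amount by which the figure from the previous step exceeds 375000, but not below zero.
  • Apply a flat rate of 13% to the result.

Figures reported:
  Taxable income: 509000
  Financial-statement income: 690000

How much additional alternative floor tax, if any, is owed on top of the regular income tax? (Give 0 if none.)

0

Alternative floor tax:
  Base (financial-statement income): 690000
  Exemption: 25% × (690000 − 375000) = 78750 ≥ 23000, so the exemption is fully phased out
  Base: 690000 − 0 = 690000
  690000 × 13% = 89700

Regular income tax:
  167000 × 9% = 15030
  63000 × 22% = 13860
  264000 × 36% = 95040
  15000 × 47% = 7050
  → 130980

89700 ≤ 130980, so no add-on is due.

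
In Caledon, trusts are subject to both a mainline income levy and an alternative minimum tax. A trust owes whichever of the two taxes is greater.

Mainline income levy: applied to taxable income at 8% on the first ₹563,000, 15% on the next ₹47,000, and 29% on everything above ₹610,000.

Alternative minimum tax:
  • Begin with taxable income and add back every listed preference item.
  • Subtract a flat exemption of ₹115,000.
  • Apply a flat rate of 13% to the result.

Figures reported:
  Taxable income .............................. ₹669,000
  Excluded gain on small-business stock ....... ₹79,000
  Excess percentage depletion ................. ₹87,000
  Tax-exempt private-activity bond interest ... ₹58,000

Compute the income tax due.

₹101,140

Mainline income levy:
  ₹563,000 × 8% = ₹45,040
  ₹47,000 × 15% = ₹7,050
  ₹59,000 × 29% = ₹17,110
  → ₹69,200

Alternative minimum tax:
  Adjusted income: ₹669,000 + ₹79,000 + ₹87,000 + ₹58,000 = ₹893,000
  Less exemption ₹115,000 → base ₹778,000
  ₹778,000 × 13% = ₹101,140

₹101,140 > ₹69,200, so the alternative minimum tax is the binding amount.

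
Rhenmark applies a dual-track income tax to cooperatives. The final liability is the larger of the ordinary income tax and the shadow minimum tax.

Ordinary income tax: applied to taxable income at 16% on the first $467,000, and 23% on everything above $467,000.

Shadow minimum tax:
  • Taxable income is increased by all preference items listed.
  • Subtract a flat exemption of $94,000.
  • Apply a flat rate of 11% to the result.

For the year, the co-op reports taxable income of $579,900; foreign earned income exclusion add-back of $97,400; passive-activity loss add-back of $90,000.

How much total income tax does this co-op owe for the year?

$100,687

Ordinary income tax:
  $467,000 × 16% = $74,720
  $112,900 × 23% = $25,967
  → $100,687

Shadow minimum tax:
  Adjusted income: $579,900 + $97,400 + $90,000 = $767,300
  Less exemption $94,000 → base $673,300
  $673,300 × 11% = $74,063

$100,687 > $74,063, so the ordinary income tax governs.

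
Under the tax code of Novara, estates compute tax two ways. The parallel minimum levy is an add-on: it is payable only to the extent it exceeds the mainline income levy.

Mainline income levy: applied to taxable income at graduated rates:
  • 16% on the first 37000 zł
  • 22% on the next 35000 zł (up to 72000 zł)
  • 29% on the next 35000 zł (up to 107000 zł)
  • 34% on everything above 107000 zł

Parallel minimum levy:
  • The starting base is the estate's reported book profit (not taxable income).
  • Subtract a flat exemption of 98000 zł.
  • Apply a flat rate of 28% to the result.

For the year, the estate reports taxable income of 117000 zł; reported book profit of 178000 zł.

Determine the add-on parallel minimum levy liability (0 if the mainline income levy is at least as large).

Mainline income levy:
  37000 zł × 16% = 5920 zł
  35000 zł × 22% = 7700 zł
  35000 zł × 29% = 10150 zł
  10000 zł × 34% = 3400 zł
  → 27170 zł

Parallel minimum levy:
  Base (reported book profit): 178000 zł
  Less exemption 98000 zł → base 80000 zł
  80000 zł × 28% = 22400 zł

22400 zł ≤ 27170 zł, so no add-on is due.

0 zł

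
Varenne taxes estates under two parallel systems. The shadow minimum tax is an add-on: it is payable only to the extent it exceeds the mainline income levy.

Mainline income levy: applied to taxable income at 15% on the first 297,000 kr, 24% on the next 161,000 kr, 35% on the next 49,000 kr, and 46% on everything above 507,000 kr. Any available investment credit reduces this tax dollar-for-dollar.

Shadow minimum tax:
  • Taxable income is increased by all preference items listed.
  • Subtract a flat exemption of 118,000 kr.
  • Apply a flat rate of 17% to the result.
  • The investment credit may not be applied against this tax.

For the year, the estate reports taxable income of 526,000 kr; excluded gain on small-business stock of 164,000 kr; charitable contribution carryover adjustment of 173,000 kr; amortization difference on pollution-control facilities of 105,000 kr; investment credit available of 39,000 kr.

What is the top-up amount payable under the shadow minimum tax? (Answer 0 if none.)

74,420 kr

Mainline income levy:
  297,000 kr × 15% = 44,550 kr
  161,000 kr × 24% = 38,640 kr
  49,000 kr × 35% = 17,150 kr
  19,000 kr × 46% = 8,740 kr
  → 109,080 kr
  Less investment credit 39,000 kr → 70,080 kr

Shadow minimum tax:
  Adjusted income: 526,000 kr + 164,000 kr + 173,000 kr + 105,000 kr = 968,000 kr
  Less exemption 118,000 kr → base 850,000 kr
  850,000 kr × 17% = 144,500 kr

Excess of shadow minimum tax over mainline income levy: 144,500 kr − 70,080 kr = 74,420 kr.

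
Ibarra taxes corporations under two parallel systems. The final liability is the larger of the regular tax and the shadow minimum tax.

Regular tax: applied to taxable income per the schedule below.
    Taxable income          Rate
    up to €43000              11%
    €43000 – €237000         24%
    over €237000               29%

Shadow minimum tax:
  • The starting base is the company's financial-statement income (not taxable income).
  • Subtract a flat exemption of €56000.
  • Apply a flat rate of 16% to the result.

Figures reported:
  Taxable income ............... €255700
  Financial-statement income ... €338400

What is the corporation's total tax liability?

Regular tax:
  €43000 × 11% = €4730
  €194000 × 24% = €46560
  €18700 × 29% = €5423
  → €56713

Shadow minimum tax:
  Base (financial-statement income): €338400
  Less exemption €56000 → base €282400
  €282400 × 16% = €45184

€56713 > €45184, so the regular tax governs.

€56713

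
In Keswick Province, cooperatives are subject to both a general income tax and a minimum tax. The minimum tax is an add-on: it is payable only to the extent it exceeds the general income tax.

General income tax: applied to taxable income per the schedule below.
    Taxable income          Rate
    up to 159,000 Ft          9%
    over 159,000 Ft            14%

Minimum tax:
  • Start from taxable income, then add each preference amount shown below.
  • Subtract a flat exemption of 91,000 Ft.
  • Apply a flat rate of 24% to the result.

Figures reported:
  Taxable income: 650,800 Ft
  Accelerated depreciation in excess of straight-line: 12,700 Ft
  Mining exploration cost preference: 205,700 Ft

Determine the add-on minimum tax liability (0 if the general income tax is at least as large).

Minimum tax:
  Adjusted income: 650,800 Ft + 12,700 Ft + 205,700 Ft = 869,200 Ft
  Less exemption 91,000 Ft → base 778,200 Ft
  778,200 Ft × 24% = 186,768 Ft

General income tax:
  159,000 Ft × 9% = 14,310 Ft
  491,800 Ft × 14% = 68,852 Ft
  → 83,162 Ft

Excess of minimum tax over general income tax: 186,768 Ft − 83,162 Ft = 103,606 Ft.

103,606 Ft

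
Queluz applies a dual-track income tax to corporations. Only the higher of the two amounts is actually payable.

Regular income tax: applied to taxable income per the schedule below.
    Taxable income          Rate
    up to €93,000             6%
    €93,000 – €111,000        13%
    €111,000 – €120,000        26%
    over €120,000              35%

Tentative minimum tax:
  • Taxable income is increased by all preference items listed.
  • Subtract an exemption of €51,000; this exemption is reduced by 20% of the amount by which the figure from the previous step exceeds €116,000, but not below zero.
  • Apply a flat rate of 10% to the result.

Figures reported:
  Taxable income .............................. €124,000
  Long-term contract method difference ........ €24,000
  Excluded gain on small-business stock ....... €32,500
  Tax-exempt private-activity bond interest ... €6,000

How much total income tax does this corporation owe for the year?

Tentative minimum tax:
  Adjusted income: €124,000 + €24,000 + €32,500 + €6,000 = €186,500
  Exemption: €51,000 − 20% × (€186,500 − €116,000) = €51,000 − €14,100 = €36,900
  Base: €186,500 − €36,900 = €149,600
  €149,600 × 10% = €14,960

Regular income tax:
  €93,000 × 6% = €5,580
  €18,000 × 13% = €2,340
  €9,000 × 26% = €2,340
  €4,000 × 35% = €1,400
  → €11,660

€14,960 > €11,660, so the tentative minimum tax is the binding amount.

€14,960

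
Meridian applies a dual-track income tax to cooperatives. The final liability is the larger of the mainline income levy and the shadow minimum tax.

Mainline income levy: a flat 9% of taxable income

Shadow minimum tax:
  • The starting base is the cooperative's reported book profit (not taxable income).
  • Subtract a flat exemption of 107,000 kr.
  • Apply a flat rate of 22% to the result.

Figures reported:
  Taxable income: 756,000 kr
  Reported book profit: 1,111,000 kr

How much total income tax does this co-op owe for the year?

Shadow minimum tax:
  Base (reported book profit): 1,111,000 kr
  Less exemption 107,000 kr → base 1,004,000 kr
  1,004,000 kr × 22% = 220,880 kr

Mainline income levy:
  756,000 kr × 9% = 68,040 kr

220,880 kr > 68,040 kr, so the shadow minimum tax is the binding amount.

220,880 kr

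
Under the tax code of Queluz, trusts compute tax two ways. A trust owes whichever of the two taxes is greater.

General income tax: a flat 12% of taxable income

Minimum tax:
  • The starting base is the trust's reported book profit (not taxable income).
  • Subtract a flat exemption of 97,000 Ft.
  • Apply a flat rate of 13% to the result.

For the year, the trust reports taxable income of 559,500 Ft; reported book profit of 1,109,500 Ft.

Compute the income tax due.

General income tax:
  559,500 Ft × 12% = 67,140 Ft

Minimum tax:
  Base (reported book profit): 1,109,500 Ft
  Less exemption 97,000 Ft → base 1,012,500 Ft
  1,012,500 Ft × 13% = 131,625 Ft

131,625 Ft > 67,140 Ft, so the minimum tax is the binding amount.

131,625 Ft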